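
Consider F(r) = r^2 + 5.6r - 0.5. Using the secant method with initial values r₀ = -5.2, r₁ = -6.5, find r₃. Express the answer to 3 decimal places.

F(-5.2) = -2.58000, F(-6.5) = 5.35000
r₂ = -6.50000 − 5.35000·(-6.50000 − (-5.20000)) / (5.35000 − (-2.58000)) = -6.50000 − (-6.95500)/(7.93000) = -5.62295
F(-5.62295) = -0.37095
r₃ = -5.62295 − (-0.37095)·(-5.62295 − (-6.50000)) / (-0.37095 − 5.35000) = -5.62295 − (-0.32534)/(-5.72095) = -5.67982

-5.680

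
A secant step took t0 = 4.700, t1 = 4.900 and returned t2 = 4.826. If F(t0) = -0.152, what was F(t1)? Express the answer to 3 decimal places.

0.089

The secant line through (4.700, -0.152) and (4.900, F(t1)) crosses zero at t2 = 4.826.
So (4.700, -0.152), (4.900, F(t1)), (4.826, 0) are collinear:
F(t1) = -0.152 · (4.900 − 4.826) / (4.700 − 4.826) = -0.152 · (0.07400)/(-0.12600) = 0.08927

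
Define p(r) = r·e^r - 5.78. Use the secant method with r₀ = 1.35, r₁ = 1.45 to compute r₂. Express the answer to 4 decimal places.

1.4088

p(1.35) = -0.572476, p(1.45) = 0.401516
r₂ = 1.450000 − 0.401516·(1.450000 − 1.350000) / (0.401516 − (-0.572476)) = 1.450000 − (0.040152)/(0.973992) = 1.408776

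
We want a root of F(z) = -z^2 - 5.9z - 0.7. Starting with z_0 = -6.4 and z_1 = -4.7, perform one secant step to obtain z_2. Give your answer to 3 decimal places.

F(-6.4) = -3.90000, F(-4.7) = 4.94000
z_2 = -4.70000 − 4.94000·(-4.70000 − (-6.40000)) / (4.94000 − (-3.90000)) = -4.70000 − (8.39800)/(8.84000) = -5.65000

-5.650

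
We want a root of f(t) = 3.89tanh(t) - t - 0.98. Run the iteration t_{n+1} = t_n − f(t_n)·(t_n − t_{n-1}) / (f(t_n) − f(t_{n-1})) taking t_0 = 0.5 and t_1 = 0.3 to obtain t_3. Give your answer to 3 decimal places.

0.359

f(0.5) = 0.31764, f(0.3) = -0.14679
t_2 = 0.30000 − (-0.14679)·(0.30000 − 0.50000) / (-0.14679 − 0.31764) = 0.30000 − (0.02936)/(-0.46443) = 0.36321
f(0.36321) = 0.01067
t_3 = 0.36321 − 0.01067·(0.36321 − 0.30000) / (0.01067 − (-0.14679)) = 0.36321 − (0.00067)/(0.15746) = 0.35893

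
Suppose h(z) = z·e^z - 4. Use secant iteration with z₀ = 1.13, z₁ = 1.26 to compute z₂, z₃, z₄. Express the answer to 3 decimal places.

1.199, 1.202, 1.202

h(1.13) = -0.50191, h(1.26) = 0.44203
z₂ = 1.26000 − 0.44203·(1.26000 − 1.13000) / (0.44203 − (-0.50191)) = 1.26000 − (0.05746)/(0.94394) = 1.19912
h(1.19912) = -0.02226
z₃ = 1.19912 − (-0.02226)·(1.19912 − 1.26000) / (-0.02226 − 0.44203) = 1.19912 − (0.00136)/(-0.46429) = 1.20204
h(1.20204) = -0.00092
z₄ = 1.20204 − (-0.00092)·(1.20204 − 1.19912) / (-0.00092 − (-0.02226)) = 1.20204 − (0.00000)/(0.02134) = 1.20217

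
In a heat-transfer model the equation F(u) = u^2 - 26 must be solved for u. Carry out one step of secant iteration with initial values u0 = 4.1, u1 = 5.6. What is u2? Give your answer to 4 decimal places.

5.0474

F(4.1) = -9.190000, F(5.6) = 5.360000
u2 = 5.600000 − 5.360000·(5.600000 − 4.100000) / (5.360000 − (-9.190000)) = 5.600000 − (8.040000)/(14.550000) = 5.047423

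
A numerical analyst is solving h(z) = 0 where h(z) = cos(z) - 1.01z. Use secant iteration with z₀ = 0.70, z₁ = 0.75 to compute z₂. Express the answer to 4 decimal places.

h(0.70) = 0.057842, h(0.75) = -0.025811
z₂ = 0.750000 − (-0.025811)·(0.750000 − 0.700000) / (-0.025811 − 0.057842) = 0.750000 − (-0.001291)/(-0.083653) = 0.734573

0.7346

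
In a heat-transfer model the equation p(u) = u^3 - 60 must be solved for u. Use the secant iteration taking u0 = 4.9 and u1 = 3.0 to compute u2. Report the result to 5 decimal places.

3.69168

p(4.9) = 57.6490000, p(3.0) = -33.0000000
u2 = 3.0000000 − (-33.0000000)·(3.0000000 − 4.9000000) / (-33.0000000 − 57.6490000) = 3.0000000 − (62.7000000)/(-90.6490000) = 3.6916789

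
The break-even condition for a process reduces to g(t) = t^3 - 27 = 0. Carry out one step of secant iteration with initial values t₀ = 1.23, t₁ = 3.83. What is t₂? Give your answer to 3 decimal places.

2.433

g(1.23) = -25.13913, g(3.83) = 29.18189
t₂ = 3.83000 − 29.18189·(3.83000 − 1.23000) / (29.18189 − (-25.13913)) = 3.83000 − (75.87291)/(54.32102) = 2.43325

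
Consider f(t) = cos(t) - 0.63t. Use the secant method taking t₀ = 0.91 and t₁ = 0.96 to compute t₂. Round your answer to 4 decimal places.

f(0.91) = 0.040446, f(0.96) = -0.031280
t₂ = 0.960000 − (-0.031280)·(0.960000 − 0.910000) / (-0.031280 − 0.040446) = 0.960000 − (-0.001564)/(-0.071726) = 0.938195

0.9382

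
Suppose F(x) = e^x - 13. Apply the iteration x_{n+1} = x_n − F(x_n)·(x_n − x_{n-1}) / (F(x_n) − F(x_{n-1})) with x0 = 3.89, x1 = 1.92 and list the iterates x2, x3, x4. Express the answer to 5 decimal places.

F(3.89) = 35.9108865, F(1.92) = -6.1790415
x2 = 1.9200000 − (-6.1790415)·(1.9200000 − 3.8900000) / (-6.1790415 − 35.9108865) = 1.9200000 − (12.1727118)/(-42.0899281) = 2.2092072
F(2.2092072) = -3.8915073
x3 = 2.2092072 − (-3.8915073)·(2.2092072 − 1.9200000) / (-3.8915073 − (-6.1790415)) = 2.2092072 − (-1.1254521)/(2.2875342) = 2.7012008
F(2.7012008) = 1.8976100
x4 = 2.7012008 − 1.8976100·(2.7012008 − 2.2092072) / (1.8976100 − (-3.8915073)) = 2.7012008 − (0.9336119)/(5.7891173) = 2.5399306

2.20921, 2.70120, 2.53993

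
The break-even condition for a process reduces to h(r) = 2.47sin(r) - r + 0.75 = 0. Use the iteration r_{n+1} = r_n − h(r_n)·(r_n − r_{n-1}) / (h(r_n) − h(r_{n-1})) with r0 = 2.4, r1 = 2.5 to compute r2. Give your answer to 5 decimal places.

h(2.4) = 0.0183941, h(2.5) = -0.2717738
r2 = 2.5000000 − (-0.2717738)·(2.5000000 − 2.4000000) / (-0.2717738 − 0.0183941) = 2.5000000 − (-0.0271774)/(-0.2901679) = 2.4063391

2.40634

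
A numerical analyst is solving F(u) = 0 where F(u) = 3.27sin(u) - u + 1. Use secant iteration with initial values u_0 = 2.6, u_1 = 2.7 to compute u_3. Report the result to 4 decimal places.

F(2.6) = 0.085689, F(2.7) = -0.302468
u_2 = 2.700000 − (-0.302468)·(2.700000 − 2.600000) / (-0.302468 − 0.085689) = 2.700000 − (-0.030247)/(-0.388157) = 2.622076
F(2.622076) = 0.001350
u_3 = 2.622076 − 0.001350·(2.622076 − 2.700000) / (0.001350 − (-0.302468)) = 2.622076 − (-0.000105)/(0.303818) = 2.622422

2.6224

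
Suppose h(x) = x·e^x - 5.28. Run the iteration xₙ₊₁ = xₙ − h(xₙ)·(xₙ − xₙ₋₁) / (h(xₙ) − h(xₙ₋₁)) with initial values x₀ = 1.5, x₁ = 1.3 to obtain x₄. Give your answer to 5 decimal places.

h(1.5) = 1.4425336, h(1.3) = -0.5099143
x₂ = 1.3000000 − (-0.5099143)·(1.3000000 − 1.5000000) / (-0.5099143 − 1.4425336) = 1.3000000 − (0.1019829)/(-1.9524479) = 1.3522333
h(1.3522333) = -0.0521982
x₃ = 1.3522333 − (-0.0521982)·(1.3522333 − 1.3000000) / (-0.0521982 − (-0.5099143)) = 1.3522333 − (-0.0027265)/(0.4577161) = 1.3581901
h(1.3581901) = 0.0022018
x₄ = 1.3581901 − 0.0022018·(1.3581901 − 1.3522333) / (0.0022018 − (-0.0521982)) = 1.3581901 − (0.0000131)/(0.0544000) = 1.3579490

1.35795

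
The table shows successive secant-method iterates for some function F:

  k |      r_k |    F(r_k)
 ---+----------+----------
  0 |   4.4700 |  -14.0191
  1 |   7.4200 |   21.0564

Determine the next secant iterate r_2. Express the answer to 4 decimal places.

r_2 = 7.4200 − 21.0564·(7.4200 − 4.4700) / (21.0564 − (-14.0191))
   = 7.4200 − (62.116380)/(35.075500) = 5.649066

5.6491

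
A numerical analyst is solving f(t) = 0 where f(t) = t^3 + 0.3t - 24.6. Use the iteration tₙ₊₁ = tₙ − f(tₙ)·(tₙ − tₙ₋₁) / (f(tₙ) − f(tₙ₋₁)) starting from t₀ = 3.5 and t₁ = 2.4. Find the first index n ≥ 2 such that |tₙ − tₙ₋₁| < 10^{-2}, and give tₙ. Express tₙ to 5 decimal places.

n = 5, tₙ = 2.87395

f(3.5) = 19.3250000, f(2.4) = -10.0560000
t₂ = 2.4000000 − (-10.0560000)·(-1.1000000)/(-29.3810000) = 2.7764882;  |Δ| = 0.3764882
f(2.7764882) = -2.3634204
t₃ = 2.7764882 − (-2.3634204)·(0.3764882)/(7.6925796) = 2.8921581;  |Δ| = 0.1156699
f(2.8921581) = 0.4593309
t₄ = 2.8921581 − 0.4593309·(0.1156699)/(2.8227513) = 2.8733358;  |Δ| = 0.0188223
f(2.8733358) = -0.0155712
t₅ = 2.8733358 − (-0.0155712)·(-0.0188223)/(-0.4749021) = 2.8739529;  |Δ| = 0.0006171
|t₅ − t₄| = 0.0006171 < 10^{-2}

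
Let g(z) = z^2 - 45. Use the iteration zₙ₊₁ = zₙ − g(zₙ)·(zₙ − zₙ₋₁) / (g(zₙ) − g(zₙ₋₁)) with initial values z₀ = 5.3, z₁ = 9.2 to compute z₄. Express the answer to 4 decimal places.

g(5.3) = -16.910000, g(9.2) = 39.640000
z₂ = 9.200000 − 39.640000·(9.200000 − 5.300000) / (39.640000 − (-16.910000)) = 9.200000 − (154.596000)/(56.550000) = 6.466207
g(6.466207) = -3.188168
z₃ = 6.466207 − (-3.188168)·(6.466207 − 9.200000) / (-3.188168 − 39.640000) = 6.466207 − (8.715793)/(-42.828168) = 6.669713
g(6.669713) = -0.514929
z₄ = 6.669713 − (-0.514929)·(6.669713 − 6.466207) / (-0.514929 − (-3.188168)) = 6.669713 − (-0.104791)/(2.673240) = 6.708913

6.7089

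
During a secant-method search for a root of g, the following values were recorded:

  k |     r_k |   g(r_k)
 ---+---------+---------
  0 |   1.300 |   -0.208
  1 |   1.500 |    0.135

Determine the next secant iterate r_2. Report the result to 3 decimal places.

1.421

r_2 = 1.500 − 0.135·(1.500 − 1.300) / (0.135 − (-0.208))
   = 1.500 − (0.02700)/(0.34300) = 1.42128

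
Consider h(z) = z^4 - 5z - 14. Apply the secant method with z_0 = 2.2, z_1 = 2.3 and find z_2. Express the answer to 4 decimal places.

h(2.2) = -1.574400, h(2.3) = 2.484100
z_2 = 2.300000 − 2.484100·(2.300000 − 2.200000) / (2.484100 − (-1.574400)) = 2.300000 − (0.248410)/(4.058500) = 2.238793

2.2388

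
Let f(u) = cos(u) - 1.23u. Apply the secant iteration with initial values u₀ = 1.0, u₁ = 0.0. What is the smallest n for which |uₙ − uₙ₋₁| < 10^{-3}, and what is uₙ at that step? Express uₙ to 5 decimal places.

f(1.0) = -0.6896977, f(0.0) = 1.0000000
u₂ = 0.0000000 − 1.0000000·(-1.0000000)/(1.6896977) = 0.5918218;  |Δ| = 0.5918218
f(0.5918218) = 0.1019848
u₃ = 0.5918218 − 0.1019848·(0.5918218)/(-0.8980152) = 0.6590332;  |Δ| = 0.0672114
f(0.6590332) = -0.0200263
u₄ = 0.6590332 − (-0.0200263)·(0.0672114)/(-0.1220111) = 0.6480015;  |Δ| = 0.0110317
f(0.6480015) = 0.0002498
u₅ = 0.6480015 − 0.0002498·(-0.0110317)/(0.0202761) = 0.6481374;  |Δ| = 0.0001359
|u₅ − u₄| = 0.0001359 < 10^{-3}

n = 5, uₙ = 0.64814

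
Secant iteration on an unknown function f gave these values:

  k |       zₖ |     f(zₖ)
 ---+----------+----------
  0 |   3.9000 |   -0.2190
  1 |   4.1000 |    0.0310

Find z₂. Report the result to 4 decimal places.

4.0752

z₂ = 4.1000 − 0.0310·(4.1000 − 3.9000) / (0.0310 − (-0.2190))
   = 4.1000 − (0.006200)/(0.250000) = 4.075200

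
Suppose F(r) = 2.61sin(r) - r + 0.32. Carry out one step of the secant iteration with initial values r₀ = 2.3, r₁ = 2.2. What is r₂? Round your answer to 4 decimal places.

F(2.3) = -0.033709, F(2.2) = 0.230176
r₂ = 2.200000 − 0.230176·(2.200000 − 2.300000) / (0.230176 − (-0.033709)) = 2.200000 − (-0.023018)/(0.263885) = 2.287226

2.2872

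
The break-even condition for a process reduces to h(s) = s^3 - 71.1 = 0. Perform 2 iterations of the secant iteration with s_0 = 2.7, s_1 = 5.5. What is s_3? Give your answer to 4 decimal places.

4.0125

h(2.7) = -51.417000, h(5.5) = 95.275000
s_2 = 5.500000 − 95.275000·(5.500000 − 2.700000) / (95.275000 − (-51.417000)) = 5.500000 − (266.770000)/(146.692000) = 3.681428
h(3.681428) = -21.205940
s_3 = 3.681428 − (-21.205940)·(3.681428 − 5.500000) / (-21.205940 − 95.275000) = 3.681428 − (38.564534)/(-116.480940) = 4.012508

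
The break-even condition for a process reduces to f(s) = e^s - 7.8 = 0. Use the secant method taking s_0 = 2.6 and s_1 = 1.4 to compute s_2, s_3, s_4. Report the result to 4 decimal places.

f(2.6) = 5.663738, f(1.4) = -3.744800
s_2 = 1.400000 − (-3.744800)·(1.400000 − 2.600000) / (-3.744800 − 5.663738) = 1.400000 − (4.493760)/(-9.408538) = 1.877626
f(1.877626) = -1.262036
s_3 = 1.877626 − (-1.262036)·(1.877626 − 1.400000) / (-1.262036 − (-3.744800)) = 1.877626 − (-0.602781)/(2.482764) = 2.120412
f(2.120412) = 0.534571
s_4 = 2.120412 − 0.534571·(2.120412 − 1.877626) / (0.534571 − (-1.262036)) = 2.120412 − (0.129787)/(1.796608) = 2.048172

1.8776, 2.1204, 2.0482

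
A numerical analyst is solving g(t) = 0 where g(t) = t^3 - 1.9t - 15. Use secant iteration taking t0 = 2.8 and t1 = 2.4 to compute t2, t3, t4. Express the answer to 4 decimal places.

g(2.8) = 1.632000, g(2.4) = -5.736000
t2 = 2.400000 − (-5.736000)·(2.400000 − 2.800000) / (-5.736000 − 1.632000) = 2.400000 − (2.294400)/(-7.368000) = 2.711401
g(2.711401) = -0.218275
t3 = 2.711401 − (-0.218275)·(2.711401 − 2.400000) / (-0.218275 − (-5.736000)) = 2.711401 − (-0.067971)/(5.517725) = 2.723719
g(2.723719) = 0.031245
t4 = 2.723719 − 0.031245·(2.723719 − 2.711401) / (0.031245 − (-0.218275)) = 2.723719 − (0.000385)/(0.249519) = 2.722177

2.7114, 2.7237, 2.7222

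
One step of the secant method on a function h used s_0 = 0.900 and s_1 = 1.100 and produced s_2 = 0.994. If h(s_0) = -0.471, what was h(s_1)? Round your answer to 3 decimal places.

The secant line through (0.900, -0.471) and (1.100, h(s_1)) crosses zero at s_2 = 0.994.
So (0.900, -0.471), (1.100, h(s_1)), (0.994, 0) are collinear:
h(s_1) = -0.471 · (1.100 − 0.994) / (0.900 − 0.994) = -0.471 · (0.10600)/(-0.09400) = 0.53113

0.531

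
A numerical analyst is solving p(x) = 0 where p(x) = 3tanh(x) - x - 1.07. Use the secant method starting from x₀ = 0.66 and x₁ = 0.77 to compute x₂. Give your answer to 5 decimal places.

p(0.66) = 0.0050902, p(0.77) = 0.1007884
x₂ = 0.7700000 − 0.1007884·(0.7700000 − 0.6600000) / (0.1007884 − 0.0050902) = 0.7700000 − (0.0110867)/(0.0956981) = 0.6541490

0.65415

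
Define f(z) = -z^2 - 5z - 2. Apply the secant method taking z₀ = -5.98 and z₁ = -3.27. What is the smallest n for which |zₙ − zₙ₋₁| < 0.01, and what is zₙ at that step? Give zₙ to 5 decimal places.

n = 6, zₙ = -4.56156

f(-5.98) = -7.8604000, f(-3.27) = 3.6571000
z₂ = -3.2700000 − 3.6571000·(2.7100000)/(11.5175000) = -4.1304941;  |Δ| = 0.8604941
f(-4.1304941) = 1.5914889
z₃ = -4.1304941 − 1.5914889·(-0.8604941)/(-2.0656111) = -4.7934780;  |Δ| = 0.6629839
f(-4.7934780) = -1.0100414
z₄ = -4.7934780 − (-1.0100414)·(-0.6629839)/(-2.6015303) = -4.5360752;  |Δ| = 0.2574028
f(-4.5360752) = 0.1043977
z₅ = -4.5360752 − 0.1043977·(0.2574028)/(1.1144391) = -4.5601880;  |Δ| = 0.0241128
f(-4.5601880) = 0.0056253
z₆ = -4.5601880 − 0.0056253·(-0.0241128)/(-0.0987724) = -4.5615613;  |Δ| = 0.0013733
|z₆ − z₅| = 0.0013733 < 0.01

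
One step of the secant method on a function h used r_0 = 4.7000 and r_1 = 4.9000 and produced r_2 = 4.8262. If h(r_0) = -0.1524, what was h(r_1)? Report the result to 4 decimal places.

0.0891

The secant line through (4.7000, -0.1524) and (4.9000, h(r_1)) crosses zero at r_2 = 4.8262.
So (4.7000, -0.1524), (4.9000, h(r_1)), (4.8262, 0) are collinear:
h(r_1) = -0.1524 · (4.9000 − 4.8262) / (4.7000 − 4.8262) = -0.1524 · (0.073800)/(-0.126200) = 0.089121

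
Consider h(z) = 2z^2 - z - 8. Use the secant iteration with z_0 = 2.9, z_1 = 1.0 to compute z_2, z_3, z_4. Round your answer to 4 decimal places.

2.0294, 2.3837, 2.2584

h(2.9) = 5.920000, h(1.0) = -7.000000
z_2 = 1.000000 − (-7.000000)·(1.000000 − 2.900000) / (-7.000000 − 5.920000) = 1.000000 − (13.300000)/(-12.920000) = 2.029412
h(2.029412) = -1.792388
z_3 = 2.029412 − (-1.792388)·(2.029412 − 1.000000) / (-1.792388 − (-7.000000)) = 2.029412 − (-1.845105)/(5.207612) = 2.383721
h(2.383721) = 0.980530
z_4 = 2.383721 − 0.980530·(2.383721 − 2.029412) / (0.980530 − (-1.792388)) = 2.383721 − (0.347411)/(2.772918) = 2.258434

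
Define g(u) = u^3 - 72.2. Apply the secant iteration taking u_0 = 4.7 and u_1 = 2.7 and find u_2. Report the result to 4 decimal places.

3.9483

g(4.7) = 31.623000, g(2.7) = -52.517000
u_2 = 2.700000 − (-52.517000)·(2.700000 − 4.700000) / (-52.517000 − 31.623000) = 2.700000 − (105.034000)/(-84.140000) = 3.948324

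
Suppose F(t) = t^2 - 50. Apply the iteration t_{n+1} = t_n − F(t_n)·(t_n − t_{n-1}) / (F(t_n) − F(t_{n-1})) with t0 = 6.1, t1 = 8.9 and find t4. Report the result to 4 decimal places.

7.0712

F(6.1) = -12.790000, F(8.9) = 29.210000
t2 = 8.900000 − 29.210000·(8.900000 − 6.100000) / (29.210000 − (-12.790000)) = 8.900000 − (81.788000)/(42.000000) = 6.952667
F(6.952667) = -1.660426
t3 = 6.952667 − (-1.660426)·(6.952667 − 8.900000) / (-1.660426 − 29.210000) = 6.952667 − (3.233403)/(-30.870426) = 7.057408
F(7.057408) = -0.192995
t4 = 7.057408 − (-0.192995)·(7.057408 − 6.952667) / (-0.192995 − (-1.660426)) = 7.057408 − (-0.020215)/(1.467431) = 7.071183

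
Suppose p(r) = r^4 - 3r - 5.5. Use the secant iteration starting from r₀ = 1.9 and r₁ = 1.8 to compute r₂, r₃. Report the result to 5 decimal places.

p(1.9) = 1.8321000, p(1.8) = -0.4024000
r₂ = 1.8000000 − (-0.4024000)·(1.8000000 − 1.9000000) / (-0.4024000 − 1.8321000) = 1.8000000 − (0.0402400)/(-2.2345000) = 1.8180085
p(1.8180085) = -0.0299765
r₃ = 1.8180085 − (-0.0299765)·(1.8180085 − 1.8000000) / (-0.0299765 − (-0.4024000)) = 1.8180085 − (-0.0005398)/(0.3724235) = 1.8194580

1.81801, 1.81946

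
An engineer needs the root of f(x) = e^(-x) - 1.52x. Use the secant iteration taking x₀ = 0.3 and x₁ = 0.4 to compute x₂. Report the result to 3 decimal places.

0.428

f(0.3) = 0.28482, f(0.4) = 0.06232
x₂ = 0.40000 − 0.06232·(0.40000 − 0.30000) / (0.06232 − 0.28482) = 0.40000 − (0.00623)/(-0.22250) = 0.42801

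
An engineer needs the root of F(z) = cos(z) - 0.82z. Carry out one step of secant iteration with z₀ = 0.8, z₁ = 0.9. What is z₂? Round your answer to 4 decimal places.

0.8259

F(0.8) = 0.040707, F(0.9) = -0.116390
z₂ = 0.900000 − (-0.116390)·(0.900000 − 0.800000) / (-0.116390 − 0.040707) = 0.900000 − (-0.011639)/(-0.157097) = 0.825912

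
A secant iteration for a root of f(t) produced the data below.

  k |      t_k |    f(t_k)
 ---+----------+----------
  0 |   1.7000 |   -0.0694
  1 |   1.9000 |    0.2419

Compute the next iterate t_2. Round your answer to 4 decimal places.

t_2 = 1.9000 − 0.2419·(1.9000 − 1.7000) / (0.2419 − (-0.0694))
   = 1.9000 − (0.048380)/(0.311300) = 1.744587

1.7446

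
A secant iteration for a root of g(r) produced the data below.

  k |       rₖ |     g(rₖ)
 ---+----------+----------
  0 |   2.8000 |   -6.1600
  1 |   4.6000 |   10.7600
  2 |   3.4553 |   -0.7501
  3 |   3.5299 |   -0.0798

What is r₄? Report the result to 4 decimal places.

r₄ = 3.5299 − (-0.0798)·(3.5299 − 3.4553) / (-0.0798 − (-0.7501))
   = 3.5299 − (-0.005953)/(0.670300) = 3.538781

3.5388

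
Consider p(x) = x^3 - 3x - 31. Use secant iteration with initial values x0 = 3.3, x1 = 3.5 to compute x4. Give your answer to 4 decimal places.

p(3.3) = -4.963000, p(3.5) = 1.375000
x2 = 3.500000 − 1.375000·(3.500000 − 3.300000) / (1.375000 − (-4.963000)) = 3.500000 − (0.275000)/(6.338000) = 3.456611
p(3.456611) = -0.069696
x3 = 3.456611 − (-0.069696)·(3.456611 − 3.500000) / (-0.069696 − 1.375000) = 3.456611 − (0.003024)/(-1.444696) = 3.458704
p(3.458704) = -0.000900
x4 = 3.458704 − (-0.000900)·(3.458704 − 3.456611) / (-0.000900 − (-0.069696)) = 3.458704 − (-0.000002)/(0.068795) = 3.458732

3.4587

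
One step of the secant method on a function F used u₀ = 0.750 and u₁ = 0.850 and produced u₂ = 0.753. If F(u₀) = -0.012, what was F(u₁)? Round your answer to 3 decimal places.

The secant line through (0.750, -0.012) and (0.850, F(u₁)) crosses zero at u₂ = 0.753.
So (0.750, -0.012), (0.850, F(u₁)), (0.753, 0) are collinear:
F(u₁) = -0.012 · (0.850 − 0.753) / (0.750 − 0.753) = -0.012 · (0.09700)/(-0.00300) = 0.38800

0.388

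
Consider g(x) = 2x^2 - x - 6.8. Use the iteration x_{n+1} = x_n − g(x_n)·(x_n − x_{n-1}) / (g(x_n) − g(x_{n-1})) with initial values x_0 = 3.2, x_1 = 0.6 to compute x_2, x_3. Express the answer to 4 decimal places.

g(3.2) = 10.480000, g(0.6) = -6.680000
x_2 = 0.600000 − (-6.680000)·(0.600000 − 3.200000) / (-6.680000 − 10.480000) = 0.600000 − (17.368000)/(-17.160000) = 1.612121
g(1.612121) = -3.214252
x_3 = 1.612121 − (-3.214252)·(1.612121 − 0.600000) / (-3.214252 − (-6.680000)) = 1.612121 − (-3.253212)/(3.465748) = 2.550796

1.6121, 2.5508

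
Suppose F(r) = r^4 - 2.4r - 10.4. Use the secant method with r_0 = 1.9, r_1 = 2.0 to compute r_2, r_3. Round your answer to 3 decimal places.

1.971, 1.972

F(1.9) = -1.92790, F(2.0) = 0.80000
r_2 = 2.00000 − 0.80000·(2.00000 − 1.90000) / (0.80000 − (-1.92790)) = 2.00000 − (0.08000)/(2.72790) = 1.97067
F(1.97067) = -0.04763
r_3 = 1.97067 − (-0.04763)·(1.97067 − 2.00000) / (-0.04763 − 0.80000) = 1.97067 − (0.00140)/(-0.84763) = 1.97232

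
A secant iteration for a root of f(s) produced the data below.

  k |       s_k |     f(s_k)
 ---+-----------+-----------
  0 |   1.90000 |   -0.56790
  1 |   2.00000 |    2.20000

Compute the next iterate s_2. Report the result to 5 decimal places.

1.92052

s_2 = 2.00000 − 2.20000·(2.00000 − 1.90000) / (2.20000 − (-0.56790))
   = 2.00000 − (0.2200000)/(2.7679000) = 1.9205174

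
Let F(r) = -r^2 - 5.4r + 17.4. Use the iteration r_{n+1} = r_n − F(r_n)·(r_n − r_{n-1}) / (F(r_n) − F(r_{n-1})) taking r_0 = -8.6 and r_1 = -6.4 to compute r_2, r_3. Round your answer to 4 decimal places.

-7.5458, -7.6872

F(-8.6) = -10.120000, F(-6.4) = 11.000000
r_2 = -6.400000 − 11.000000·(-6.400000 − (-8.600000)) / (11.000000 − (-10.120000)) = -6.400000 − (24.200000)/(21.120000) = -7.545833
F(-7.545833) = 1.207899
r_3 = -7.545833 − 1.207899·(-7.545833 − (-6.400000)) / (1.207899 − 11.000000) = -7.545833 − (-1.384051)/(-9.792101) = -7.687177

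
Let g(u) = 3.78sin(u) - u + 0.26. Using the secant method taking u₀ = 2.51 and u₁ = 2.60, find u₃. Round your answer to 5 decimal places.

g(2.51) = -0.0181711, g(2.60) = -0.3914048
u₂ = 2.6000000 − (-0.3914048)·(2.6000000 − 2.5100000) / (-0.3914048 − (-0.0181711)) = 2.6000000 − (-0.0352264)/(-0.3732337) = 2.5056183
g(2.5056183) = -0.0004432
u₃ = 2.5056183 − (-0.0004432)·(2.5056183 − 2.6000000) / (-0.0004432 − (-0.3914048)) = 2.5056183 − (0.0000418)/(0.3909616) = 2.5055113

2.50551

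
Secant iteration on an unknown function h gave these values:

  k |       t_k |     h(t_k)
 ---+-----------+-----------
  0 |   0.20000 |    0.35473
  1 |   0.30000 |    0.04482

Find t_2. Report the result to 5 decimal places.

t_2 = 0.30000 − 0.04482·(0.30000 − 0.20000) / (0.04482 − 0.35473)
   = 0.30000 − (0.0044820)/(-0.3099100) = 0.3144623

0.31446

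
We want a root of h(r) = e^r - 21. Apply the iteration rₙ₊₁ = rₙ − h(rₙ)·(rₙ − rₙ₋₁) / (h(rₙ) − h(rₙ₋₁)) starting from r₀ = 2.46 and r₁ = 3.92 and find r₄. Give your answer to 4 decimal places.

h(2.46) = -9.295188, h(3.92) = 29.400445
r₂ = 3.920000 − 29.400445·(3.920000 − 2.460000) / (29.400445 − (-9.295188)) = 3.920000 − (42.924649)/(38.695633) = 2.810711
h(2.810711) = -4.378272
r₃ = 2.810711 − (-4.378272)·(2.810711 − 3.920000) / (-4.378272 − 29.400445) = 2.810711 − (4.856770)/(-33.778717) = 2.954493
h(2.954493) = -1.808016
r₄ = 2.954493 − (-1.808016)·(2.954493 − 2.810711) / (-1.808016 − (-4.378272)) = 2.954493 − (-0.259960)/(2.570256) = 3.055634

3.0556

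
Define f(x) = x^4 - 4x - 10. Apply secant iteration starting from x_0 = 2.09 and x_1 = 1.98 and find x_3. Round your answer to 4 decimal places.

f(2.09) = 0.720298, f(1.98) = -2.550464
x_2 = 1.980000 − (-2.550464)·(1.980000 − 2.090000) / (-2.550464 − 0.720298) = 1.980000 − (0.280551)/(-3.270761) = 2.065775
f(2.065775) = -0.052158
x_3 = 2.065775 − (-0.052158)·(2.065775 − 1.980000) / (-0.052158 − (-2.550464)) = 2.065775 − (-0.004474)/(2.498305) = 2.067566

2.0676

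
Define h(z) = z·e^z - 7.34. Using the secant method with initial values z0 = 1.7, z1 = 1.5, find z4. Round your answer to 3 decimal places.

1.553

h(1.7) = 1.96571, h(1.5) = -0.61747
z2 = 1.50000 − (-0.61747)·(1.50000 − 1.70000) / (-0.61747 − 1.96571) = 1.50000 − (0.12349)/(-2.58318) = 1.54781
h(1.54781) = -0.06353
z3 = 1.54781 − (-0.06353)·(1.54781 − 1.50000) / (-0.06353 − (-0.61747)) = 1.54781 − (-0.00304)/(0.55394) = 1.55329
h(1.55329) = 0.00239
z4 = 1.55329 − 0.00239·(1.55329 − 1.54781) / (0.00239 − (-0.06353)) = 1.55329 − (0.00001)/(0.06592) = 1.55309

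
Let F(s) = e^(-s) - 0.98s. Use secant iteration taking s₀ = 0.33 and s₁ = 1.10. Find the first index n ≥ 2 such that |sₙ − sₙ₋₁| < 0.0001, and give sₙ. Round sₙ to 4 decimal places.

F(0.33) = 0.395524, F(1.10) = -0.745129
s₂ = 1.100000 − (-0.745129)·(0.770000)/(-1.140653) = 0.596999;  |Δ| = 0.503001
F(0.596999) = -0.034598
s₃ = 0.596999 − (-0.034598)·(-0.503001)/(0.710531) = 0.572506;  |Δ| = 0.024493
F(0.572506) = 0.003054
s₄ = 0.572506 − 0.003054·(-0.024493)/(0.037652) = 0.574493;  |Δ| = 0.001986
F(0.574493) = -0.000012
s₅ = 0.574493 − (-0.000012)·(0.001986)/(-0.003066) = 0.574485;  |Δ| = 0.000008
|s₅ − s₄| = 0.000008 < 0.0001

n = 5, sₙ = 0.5745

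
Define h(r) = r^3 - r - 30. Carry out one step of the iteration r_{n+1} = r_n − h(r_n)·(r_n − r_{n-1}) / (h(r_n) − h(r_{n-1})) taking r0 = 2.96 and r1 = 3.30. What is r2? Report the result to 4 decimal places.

3.2072

h(2.96) = -7.025664, h(3.30) = 2.637000
r2 = 3.300000 − 2.637000·(3.300000 − 2.960000) / (2.637000 − (-7.025664)) = 3.300000 − (0.896580)/(9.662664) = 3.207212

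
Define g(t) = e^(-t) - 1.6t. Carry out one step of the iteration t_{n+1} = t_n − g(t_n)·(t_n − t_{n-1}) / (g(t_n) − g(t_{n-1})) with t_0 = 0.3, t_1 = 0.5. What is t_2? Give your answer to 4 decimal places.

g(0.3) = 0.260818, g(0.5) = -0.193469
t_2 = 0.500000 − (-0.193469)·(0.500000 − 0.300000) / (-0.193469 − 0.260818) = 0.500000 − (-0.038694)/(-0.454288) = 0.414825

0.4148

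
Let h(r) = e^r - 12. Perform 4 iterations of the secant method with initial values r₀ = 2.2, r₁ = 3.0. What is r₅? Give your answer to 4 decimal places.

h(2.2) = -2.974987, h(3.0) = 8.085537
r₂ = 3.000000 − 8.085537·(3.000000 − 2.200000) / (8.085537 − (-2.974987)) = 3.000000 − (6.468430)/(11.060523) = 2.415179
h(2.415179) = -0.808230
r₃ = 2.415179 − (-0.808230)·(2.415179 − 3.000000) / (-0.808230 − 8.085537) = 2.415179 − (0.472670)/(-8.893767) = 2.468325
h(2.468325) = -0.197340
r₄ = 2.468325 − (-0.197340)·(2.468325 − 2.415179) / (-0.197340 − (-0.808230)) = 2.468325 − (-0.010488)/(0.610890) = 2.485493
h(2.485493) = 0.007040
r₅ = 2.485493 − 0.007040·(2.485493 − 2.468325) / (0.007040 − (-0.197340)) = 2.485493 − (0.000121)/(0.204380) = 2.484902

2.4849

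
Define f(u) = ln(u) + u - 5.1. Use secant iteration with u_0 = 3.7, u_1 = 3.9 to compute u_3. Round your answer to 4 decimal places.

3.7723

f(3.7) = -0.091667, f(3.9) = 0.160977
u_2 = 3.900000 − 0.160977·(3.900000 − 3.700000) / (0.160977 − (-0.091667)) = 3.900000 − (0.032195)/(0.252644) = 3.772566
f(3.772566) = 0.000322
u_3 = 3.772566 − 0.000322·(3.772566 − 3.900000) / (0.000322 − 0.160977) = 3.772566 − (-0.000041)/(-0.160655) = 3.772311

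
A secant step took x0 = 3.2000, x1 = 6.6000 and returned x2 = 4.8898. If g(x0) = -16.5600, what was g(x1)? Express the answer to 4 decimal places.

The secant line through (3.2000, -16.5600) and (6.6000, g(x1)) crosses zero at x2 = 4.8898.
So (3.2000, -16.5600), (6.6000, g(x1)), (4.8898, 0) are collinear:
g(x1) = -16.5600 · (6.6000 − 4.8898) / (3.2000 − 4.8898) = -16.5600 · (1.710200)/(-1.689800) = 16.759920

16.7599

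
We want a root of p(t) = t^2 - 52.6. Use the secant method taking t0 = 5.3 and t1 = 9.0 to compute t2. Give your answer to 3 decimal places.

7.014

p(5.3) = -24.51000, p(9.0) = 28.40000
t2 = 9.00000 − 28.40000·(9.00000 − 5.30000) / (28.40000 − (-24.51000)) = 9.00000 − (105.08000)/(52.91000) = 7.01399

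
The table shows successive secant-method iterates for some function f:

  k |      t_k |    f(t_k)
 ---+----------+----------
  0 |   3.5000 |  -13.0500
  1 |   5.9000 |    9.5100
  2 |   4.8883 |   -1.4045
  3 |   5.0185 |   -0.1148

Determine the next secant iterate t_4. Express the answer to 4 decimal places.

t_4 = 5.0185 − (-0.1148)·(5.0185 − 4.8883) / (-0.1148 − (-1.4045))
   = 5.0185 − (-0.014947)/(1.289700) = 5.030089

5.0301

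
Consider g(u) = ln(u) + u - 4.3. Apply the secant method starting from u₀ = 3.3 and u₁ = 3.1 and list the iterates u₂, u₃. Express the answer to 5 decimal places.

3.15226, 3.15197

g(3.3) = 0.1939225, g(3.1) = -0.0685979
u₂ = 3.1000000 − (-0.0685979)·(3.1000000 − 3.3000000) / (-0.0685979 − 0.1939225) = 3.1000000 − (0.0137196)/(-0.2625204) = 3.1522610
g(3.1522610) = 0.0003810
u₃ = 3.1522610 − 0.0003810·(3.1522610 − 3.1000000) / (0.0003810 − (-0.0685979)) = 3.1522610 − (0.0000199)/(0.0689789) = 3.1519724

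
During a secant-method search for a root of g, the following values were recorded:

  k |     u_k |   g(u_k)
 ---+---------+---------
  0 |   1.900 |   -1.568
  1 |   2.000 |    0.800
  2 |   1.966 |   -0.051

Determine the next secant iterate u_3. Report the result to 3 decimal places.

1.968

u_3 = 1.966 − (-0.051)·(1.966 − 2.000) / (-0.051 − 0.800)
   = 1.966 − (0.00173)/(-0.85100) = 1.96804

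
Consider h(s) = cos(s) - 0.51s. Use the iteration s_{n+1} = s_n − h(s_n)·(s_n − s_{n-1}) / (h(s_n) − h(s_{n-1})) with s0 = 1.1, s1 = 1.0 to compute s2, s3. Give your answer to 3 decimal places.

1.022, 1.022

h(1.1) = -0.10740, h(1.0) = 0.03030
s2 = 1.00000 − 0.03030·(1.00000 − 1.10000) / (0.03030 − (-0.10740)) = 1.00000 − (-0.00303)/(0.13771) = 1.02201
h(1.02201) = 0.00043
s3 = 1.02201 − 0.00043·(1.02201 − 1.00000) / (0.00043 − 0.03030) = 1.02201 − (0.00001)/(-0.02987) = 1.02232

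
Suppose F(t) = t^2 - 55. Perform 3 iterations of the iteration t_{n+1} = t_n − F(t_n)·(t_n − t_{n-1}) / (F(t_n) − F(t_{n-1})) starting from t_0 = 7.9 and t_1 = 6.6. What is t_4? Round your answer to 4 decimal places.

7.4162

F(7.9) = 7.410000, F(6.6) = -11.440000
t_2 = 6.600000 − (-11.440000)·(6.600000 − 7.900000) / (-11.440000 − 7.410000) = 6.600000 − (14.872000)/(-18.850000) = 7.388966
F(7.388966) = -0.403189
t_3 = 7.388966 − (-0.403189)·(7.388966 − 6.600000) / (-0.403189 − (-11.440000)) = 7.388966 − (-0.318102)/(11.036811) = 7.417787
F(7.417787) = 0.023570
t_4 = 7.417787 − 0.023570·(7.417787 − 7.388966) / (0.023570 − (-0.403189)) = 7.417787 − (0.000679)/(0.426759) = 7.416196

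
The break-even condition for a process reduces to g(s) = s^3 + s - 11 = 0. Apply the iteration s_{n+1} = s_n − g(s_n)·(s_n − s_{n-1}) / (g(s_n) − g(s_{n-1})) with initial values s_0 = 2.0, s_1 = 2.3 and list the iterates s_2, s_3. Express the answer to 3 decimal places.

g(2.0) = -1.00000, g(2.3) = 3.46700
s_2 = 2.30000 − 3.46700·(2.30000 − 2.00000) / (3.46700 − (-1.00000)) = 2.30000 − (1.04010)/(4.46700) = 2.06716
g(2.06716) = -0.09957
s_3 = 2.06716 − (-0.09957)·(2.06716 − 2.30000) / (-0.09957 − 3.46700) = 2.06716 − (0.02318)/(-3.56657) = 2.07366

2.067, 2.074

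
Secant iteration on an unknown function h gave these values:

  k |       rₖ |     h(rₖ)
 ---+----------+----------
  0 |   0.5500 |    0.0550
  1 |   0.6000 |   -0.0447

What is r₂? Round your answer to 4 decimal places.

r₂ = 0.6000 − (-0.0447)·(0.6000 − 0.5500) / (-0.0447 − 0.0550)
   = 0.6000 − (-0.002235)/(-0.099700) = 0.577583

0.5776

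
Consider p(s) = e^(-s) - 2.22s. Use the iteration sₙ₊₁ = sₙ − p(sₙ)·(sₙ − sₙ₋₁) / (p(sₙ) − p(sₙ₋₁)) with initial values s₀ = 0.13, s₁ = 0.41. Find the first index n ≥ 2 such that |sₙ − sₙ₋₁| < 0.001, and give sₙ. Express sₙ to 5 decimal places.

p(0.13) = 0.5894954, p(0.41) = -0.2465497
s₂ = 0.4100000 − (-0.2465497)·(0.2800000)/(-0.8360452) = 0.3274280;  |Δ| = 0.0825720
p(0.3274280) = -0.0061149
s₃ = 0.3274280 − (-0.0061149)·(-0.0825720)/(0.2404348) = 0.3253279;  |Δ| = 0.0021000
p(0.3253279) = 0.0000624
s₄ = 0.3253279 − 0.0000624·(-0.0021000)/(0.0061773) = 0.3253492;  |Δ| = 0.0000212
|s₄ − s₃| = 0.0000212 < 0.001

n = 4, sₙ = 0.32535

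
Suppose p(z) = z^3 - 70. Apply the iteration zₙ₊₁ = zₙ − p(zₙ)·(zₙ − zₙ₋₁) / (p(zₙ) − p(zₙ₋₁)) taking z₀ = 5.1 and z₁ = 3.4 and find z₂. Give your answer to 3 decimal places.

p(5.1) = 62.65100, p(3.4) = -30.69600
z₂ = 3.40000 − (-30.69600)·(3.40000 − 5.10000) / (-30.69600 − 62.65100) = 3.40000 − (52.18320)/(-93.34700) = 3.95902

3.959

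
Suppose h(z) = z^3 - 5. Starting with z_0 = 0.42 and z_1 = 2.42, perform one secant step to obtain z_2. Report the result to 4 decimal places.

h(0.42) = -4.925912, h(2.42) = 9.172488
z_2 = 2.420000 − 9.172488·(2.420000 − 0.420000) / (9.172488 − (-4.925912)) = 2.420000 − (18.344976)/(14.098400) = 1.118790

1.1188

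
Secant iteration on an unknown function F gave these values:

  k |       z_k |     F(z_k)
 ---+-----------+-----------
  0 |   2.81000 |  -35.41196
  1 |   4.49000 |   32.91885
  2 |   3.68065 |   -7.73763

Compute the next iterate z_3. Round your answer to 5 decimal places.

z_3 = 3.68065 − (-7.73763)·(3.68065 − 4.49000) / (-7.73763 − 32.91885)
   = 3.68065 − (6.2624508)/(-40.6564800) = 3.8346833

3.83468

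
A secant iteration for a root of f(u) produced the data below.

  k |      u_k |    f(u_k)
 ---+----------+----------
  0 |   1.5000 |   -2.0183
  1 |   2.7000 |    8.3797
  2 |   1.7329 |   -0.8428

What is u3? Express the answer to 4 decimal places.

u3 = 1.7329 − (-0.8428)·(1.7329 − 2.7000) / (-0.8428 − 8.3797)
   = 1.7329 − (0.815072)/(-9.222500) = 1.821279

1.8213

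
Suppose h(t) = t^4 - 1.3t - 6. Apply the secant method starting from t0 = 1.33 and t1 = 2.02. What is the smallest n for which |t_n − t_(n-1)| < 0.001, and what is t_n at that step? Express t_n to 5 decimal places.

n = 6, t_n = 1.69220

h(1.33) = -4.5999928, h(2.02) = 8.0236642
t2 = 2.0200000 − 8.0236642·(0.6900000)/(12.6236569) = 1.5814323;  |Δ| = 0.4385677
h(1.5814323) = -1.8012206
t3 = 1.5814323 − (-1.8012206)·(-0.4385677)/(-9.8248848) = 1.6618360;  |Δ| = 0.0804037
h(1.6618360) = -0.5334060
t4 = 1.6618360 − (-0.5334060)·(0.0804037)/(1.2678147) = 1.6956641;  |Δ| = 0.0338281
h(1.6956641) = 0.0628539
t5 = 1.6956641 − 0.0628539·(0.0338281)/(0.5962599) = 1.6920982;  |Δ| = 0.0035659
h(1.6920982) = -0.0018345
t6 = 1.6920982 − (-0.0018345)·(-0.0035659)/(-0.0646884) = 1.6921993;  |Δ| = 0.0001011
|t6 − t5| = 0.0001011 < 0.001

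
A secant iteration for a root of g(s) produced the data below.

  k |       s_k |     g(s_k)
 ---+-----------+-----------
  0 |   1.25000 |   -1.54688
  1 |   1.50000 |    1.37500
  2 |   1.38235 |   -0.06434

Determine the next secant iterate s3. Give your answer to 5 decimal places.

1.38761

s3 = 1.38235 − (-0.06434)·(1.38235 − 1.50000) / (-0.06434 − 1.37500)
   = 1.38235 − (0.0075696)/(-1.4393400) = 1.3876091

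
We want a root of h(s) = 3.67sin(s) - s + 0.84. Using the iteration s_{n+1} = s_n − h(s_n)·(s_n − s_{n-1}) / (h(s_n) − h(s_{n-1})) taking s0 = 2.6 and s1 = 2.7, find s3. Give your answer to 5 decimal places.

2.63159

h(2.6) = 0.1318900, h(2.7) = -0.2915158
s2 = 2.7000000 − (-0.2915158)·(2.7000000 − 2.6000000) / (-0.2915158 − 0.1318900) = 2.7000000 − (-0.0291516)/(-0.4234059) = 2.6311498
h(2.6311498) = 0.0018790
s3 = 2.6311498 − 0.0018790·(2.6311498 − 2.7000000) / (0.0018790 − (-0.2915158)) = 2.6311498 − (-0.0001294)/(0.2933949) = 2.6315907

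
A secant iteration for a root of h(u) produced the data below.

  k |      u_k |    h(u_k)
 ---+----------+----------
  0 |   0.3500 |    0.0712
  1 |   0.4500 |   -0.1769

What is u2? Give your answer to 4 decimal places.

u2 = 0.4500 − (-0.1769)·(0.4500 − 0.3500) / (-0.1769 − 0.0712)
   = 0.4500 − (-0.017690)/(-0.248100) = 0.378698

0.3787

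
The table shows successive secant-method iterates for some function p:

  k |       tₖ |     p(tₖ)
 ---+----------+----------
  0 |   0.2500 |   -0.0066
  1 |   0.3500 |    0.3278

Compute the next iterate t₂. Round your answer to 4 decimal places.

t₂ = 0.3500 − 0.3278·(0.3500 − 0.2500) / (0.3278 − (-0.0066))
   = 0.3500 − (0.032780)/(0.334400) = 0.251974

0.2520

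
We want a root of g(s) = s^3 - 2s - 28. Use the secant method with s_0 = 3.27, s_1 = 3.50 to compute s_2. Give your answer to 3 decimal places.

g(3.27) = 0.42578, g(3.50) = 7.87500
s_2 = 3.50000 − 7.87500·(3.50000 − 3.27000) / (7.87500 − 0.42578) = 3.50000 − (1.81125)/(7.44922) = 3.25685

3.257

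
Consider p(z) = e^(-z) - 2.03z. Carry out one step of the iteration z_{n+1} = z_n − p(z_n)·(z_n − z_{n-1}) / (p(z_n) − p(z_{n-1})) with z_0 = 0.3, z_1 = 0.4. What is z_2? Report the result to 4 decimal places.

p(0.3) = 0.131818, p(0.4) = -0.141680
z_2 = 0.400000 − (-0.141680)·(0.400000 − 0.300000) / (-0.141680 − 0.131818) = 0.400000 − (-0.014168)/(-0.273498) = 0.348197

0.3482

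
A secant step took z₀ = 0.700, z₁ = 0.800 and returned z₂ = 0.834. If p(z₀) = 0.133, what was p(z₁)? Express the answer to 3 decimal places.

The secant line through (0.700, 0.133) and (0.800, p(z₁)) crosses zero at z₂ = 0.834.
So (0.700, 0.133), (0.800, p(z₁)), (0.834, 0) are collinear:
p(z₁) = 0.133 · (0.800 − 0.834) / (0.700 − 0.834) = 0.133 · (-0.03400)/(-0.13400) = 0.03375

0.034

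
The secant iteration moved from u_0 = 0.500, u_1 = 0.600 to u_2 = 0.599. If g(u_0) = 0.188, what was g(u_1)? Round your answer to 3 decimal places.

The secant line through (0.500, 0.188) and (0.600, g(u_1)) crosses zero at u_2 = 0.599.
So (0.500, 0.188), (0.600, g(u_1)), (0.599, 0) are collinear:
g(u_1) = 0.188 · (0.600 − 0.599) / (0.500 − 0.599) = 0.188 · (0.00100)/(-0.09900) = -0.00190

-0.002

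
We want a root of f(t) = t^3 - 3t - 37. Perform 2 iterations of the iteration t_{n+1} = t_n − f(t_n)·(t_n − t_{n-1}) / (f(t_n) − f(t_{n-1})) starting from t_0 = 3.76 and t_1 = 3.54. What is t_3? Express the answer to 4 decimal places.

f(3.76) = 4.877376, f(3.54) = -3.258136
t_2 = 3.540000 − (-3.258136)·(3.540000 − 3.760000) / (-3.258136 − 4.877376) = 3.540000 − (0.716790)/(-8.135512) = 3.628106
f(3.628106) = -0.126992
t_3 = 3.628106 − (-0.126992)·(3.628106 − 3.540000) / (-0.126992 − (-3.258136)) = 3.628106 − (-0.011189)/(3.131144) = 3.631680

3.6317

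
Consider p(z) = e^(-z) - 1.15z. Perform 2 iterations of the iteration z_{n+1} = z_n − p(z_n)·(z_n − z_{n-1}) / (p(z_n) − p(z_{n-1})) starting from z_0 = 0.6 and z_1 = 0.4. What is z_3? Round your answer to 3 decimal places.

0.518

p(0.6) = -0.14119, p(0.4) = 0.21032
z_2 = 0.40000 − 0.21032·(0.40000 − 0.60000) / (0.21032 − (-0.14119)) = 0.40000 − (-0.04206)/(0.35151) = 0.51967
p(0.51967) = -0.00290
z_3 = 0.51967 − (-0.00290)·(0.51967 − 0.40000) / (-0.00290 − 0.21032) = 0.51967 − (-0.00035)/(-0.21322) = 0.51804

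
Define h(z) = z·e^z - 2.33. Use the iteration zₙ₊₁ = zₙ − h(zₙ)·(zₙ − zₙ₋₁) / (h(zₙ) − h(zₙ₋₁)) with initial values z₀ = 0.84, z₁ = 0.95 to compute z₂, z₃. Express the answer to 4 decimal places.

0.9228, 0.9244

h(0.84) = -0.384252, h(0.95) = 0.126424
z₂ = 0.950000 − 0.126424·(0.950000 − 0.840000) / (0.126424 − (-0.384252)) = 0.950000 − (0.013907)/(0.510676) = 0.922768
h(0.922768) = -0.008088
z₃ = 0.922768 − (-0.008088)·(0.922768 − 0.950000) / (-0.008088 − 0.126424) = 0.922768 − (0.000220)/(-0.134513) = 0.924406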